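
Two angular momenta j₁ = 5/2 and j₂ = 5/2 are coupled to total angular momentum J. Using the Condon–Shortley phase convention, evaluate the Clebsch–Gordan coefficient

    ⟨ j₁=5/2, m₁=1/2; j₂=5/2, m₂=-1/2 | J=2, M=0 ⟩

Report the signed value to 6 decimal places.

√[5·3!2!2!/8! · 3!2!2!3!2!2!] = √(12/7)
  +(−1)^0/∏(0,3,2,2,0,0)! = 1/24  (running 1/24)
  +(−1)^1/∏(1,2,1,1,1,1)! = -1/2  (running -11/24)
  +(−1)^2/∏(2,1,0,0,2,2)! = 1/8  (running -1/3)
⟨..|..⟩ = √(12/7)·(-1/3) = -0.436436

-0.436436  (= −√(4/21))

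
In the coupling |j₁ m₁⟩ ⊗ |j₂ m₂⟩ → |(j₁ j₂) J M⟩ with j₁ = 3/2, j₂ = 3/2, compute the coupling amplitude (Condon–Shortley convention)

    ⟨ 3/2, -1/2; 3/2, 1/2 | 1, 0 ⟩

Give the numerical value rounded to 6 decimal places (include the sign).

triangle: 2!*1!*1!/5! = 2/120
(j±m)!: 1!*2!*2!*1!*1!*1! = 4
prefactor² = (2J+1)*Δ*N² = 1/5
  k=1: −1/(1!*1!*1!*1!*0!*0!) = -1
  k=2: +1/(2!*0!*0!*0!*1!*1!) = 1/2
Σ = -1/2  ⇒  CG² = 1/5*(-1/2)² = 1/20
CG = −√(1/20) = -0.223607

-0.223607  (= −√(1/20))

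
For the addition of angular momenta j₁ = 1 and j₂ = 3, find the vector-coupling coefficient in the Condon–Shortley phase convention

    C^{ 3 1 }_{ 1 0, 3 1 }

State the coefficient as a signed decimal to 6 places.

j₁+j₂−J=1  J+j₁−j₂=1  J−j₁+j₂=5  j₁+j₂+J+1=8
(j₁±m₁, j₂±m₂, J±M) = (1,1,4,2,4,2)
P² = 48
sum k=0..1:
  [0] +1/24 = 1/24
  [1] −1/12 = -1/12
S = -1/24
C² = P²·S² = 1/12 ; C = -0.288675

−√(1/12) ≈ -0.288675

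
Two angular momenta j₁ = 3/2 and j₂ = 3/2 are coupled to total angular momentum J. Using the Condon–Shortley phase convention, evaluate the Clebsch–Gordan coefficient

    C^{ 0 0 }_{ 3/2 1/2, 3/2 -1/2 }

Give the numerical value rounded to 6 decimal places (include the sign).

−√(1/4) ≈ -0.500000

√[1·3!0!0!/4! · 2!1!1!2!0!0!] = √(1)
  +(−1)^1/∏(1,2,0,0,0,0)! = -1/2  (running -1/2)
⟨..|..⟩ = √(1)·(-1/2) = -0.500000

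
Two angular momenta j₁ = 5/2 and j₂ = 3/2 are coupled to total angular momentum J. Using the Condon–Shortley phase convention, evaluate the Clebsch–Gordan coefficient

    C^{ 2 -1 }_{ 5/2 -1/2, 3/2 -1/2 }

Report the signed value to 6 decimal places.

-0.545545

triangle: 2!×3!×1!/7! = 12/5040
(j±m)!: 2!×3!×1!×2!×1!×3! = 144
prefactor² = (2J+1)×Δ×N² = 12/7
  k=0: +1/(0!×2!×3!×1!×0!×0!) = 1/12
  k=1: −1/(1!×1!×2!×0!×1!×1!) = -1/2
Σ = -5/12  ⇒  CG² = 12/7×(-5/12)² = 25/84
CG = −√(25/84) = -0.545545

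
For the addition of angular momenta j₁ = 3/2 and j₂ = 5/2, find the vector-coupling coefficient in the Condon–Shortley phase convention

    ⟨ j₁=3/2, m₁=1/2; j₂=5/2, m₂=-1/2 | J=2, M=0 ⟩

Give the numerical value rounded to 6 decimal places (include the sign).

j₁+j₂−J=2  J+j₁−j₂=1  J−j₁+j₂=3  j₁+j₂+J+1=7
(j₁±m₁, j₂±m₂, J±M) = (2,1,2,3,2,2)
P² = 8/7
sum k=0..1:
  [0] +1/4 = 1/4
  [1] −1/2 = -1/2
S = -1/4
C² = P²·S² = 1/14 ; C = -0.267261

−√(1/14) ≈ -0.267261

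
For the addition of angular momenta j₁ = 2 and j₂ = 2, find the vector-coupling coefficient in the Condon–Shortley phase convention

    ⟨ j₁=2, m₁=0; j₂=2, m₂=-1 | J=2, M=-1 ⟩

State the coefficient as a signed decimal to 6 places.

√[5·2!2!2!/7! · 2!2!1!3!1!3!] = √(8/7)
  +(−1)^0/∏(0,2,2,1,0,1)! = 1/4  (running 1/4)
  +(−1)^1/∏(1,1,1,0,1,2)! = -1/2  (running -1/4)
⟨..|..⟩ = √(8/7)·(-1/4) = -0.267261

-0.267261  (= −√(1/14))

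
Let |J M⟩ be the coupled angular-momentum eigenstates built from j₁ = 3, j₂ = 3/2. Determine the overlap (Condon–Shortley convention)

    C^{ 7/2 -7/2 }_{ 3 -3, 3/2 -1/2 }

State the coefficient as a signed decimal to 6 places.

j₁+j₂−J=1  J+j₁−j₂=5  J−j₁+j₂=2  j₁+j₂+J+1=9
(j₁±m₁, j₂±m₂, J±M) = (0,6,1,2,0,7)
P² = 38400
sum k=1..1:
  [1] −1/240 = -1/240
S = -1/240
C² = P²·S² = 2/3 ; C = -0.816497

-0.816497  (= −√(2/3))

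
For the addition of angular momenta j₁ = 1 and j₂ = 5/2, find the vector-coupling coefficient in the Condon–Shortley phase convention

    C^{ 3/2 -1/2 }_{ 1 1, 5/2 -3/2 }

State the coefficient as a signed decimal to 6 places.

+0.632456

√[4·2!0!3!/6! · 2!0!1!4!1!2!] = √(32/5)
  +(−1)^0/∏(0,2,0,1,0,2)! = 1/4  (running 1/4)
⟨..|..⟩ = √(32/5)·(1/4) = +0.632456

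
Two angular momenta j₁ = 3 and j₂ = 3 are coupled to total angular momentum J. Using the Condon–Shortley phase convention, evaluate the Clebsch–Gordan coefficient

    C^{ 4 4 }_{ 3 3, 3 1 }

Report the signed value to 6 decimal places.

+√(3/11) ≈ +0.522233

j₁+j₂−J=2  J+j₁−j₂=4  J−j₁+j₂=4  j₁+j₂+J+1=11
(j₁±m₁, j₂±m₂, J±M) = (6,0,4,2,8,0)
P² = 3981312/11
sum k=0..0:
  [0] +1/1152 = 1/1152
S = 1/1152
C² = P²·S² = 3/11 ; C = +0.522233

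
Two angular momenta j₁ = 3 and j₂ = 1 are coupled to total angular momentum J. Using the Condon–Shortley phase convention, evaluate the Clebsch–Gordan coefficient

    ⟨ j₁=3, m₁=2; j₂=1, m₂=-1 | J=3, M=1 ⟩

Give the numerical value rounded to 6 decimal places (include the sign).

j₁+j₂−J=1  J+j₁−j₂=5  J−j₁+j₂=1  j₁+j₂+J+1=8
(j₁±m₁, j₂±m₂, J±M) = (5,1,0,2,4,2)
P² = 240
sum k=0..0:
  [0] +1/24 = 1/24
S = 1/24
C² = P²·S² = 5/12 ; C = +0.645497

+√(5/12) = +0.645497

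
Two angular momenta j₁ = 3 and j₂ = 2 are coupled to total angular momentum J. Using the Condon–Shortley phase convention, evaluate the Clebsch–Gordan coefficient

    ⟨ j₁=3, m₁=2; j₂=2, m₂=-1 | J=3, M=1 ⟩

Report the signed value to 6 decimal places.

√[7·2!4!2!/9! · 5!1!1!3!4!2!] = √(64)
  +(−1)^0/∏(0,2,1,1,3,1)! = 1/12  (running 1/12)
  +(−1)^1/∏(1,1,0,0,4,2)! = -1/48  (running 1/16)
⟨..|..⟩ = √(64)·(1/16) = +0.500000

+0.500000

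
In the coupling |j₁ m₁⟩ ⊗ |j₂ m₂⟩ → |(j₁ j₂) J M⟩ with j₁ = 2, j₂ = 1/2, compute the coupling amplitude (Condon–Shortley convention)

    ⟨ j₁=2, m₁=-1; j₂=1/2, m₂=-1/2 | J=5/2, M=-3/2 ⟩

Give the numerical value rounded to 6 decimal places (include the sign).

triangle: 0!·4!·1!/6! = 24/720
(j±m)!: 1!·3!·0!·1!·1!·4! = 144
prefactor² = (2J+1)·Δ·N² = 144/5
  k=0: +1/(0!·0!·3!·0!·1!·1!) = 1/6
Σ = 1/6  ⇒  CG² = 144/5·1/6² = 4/5
CG = +√(4/5) = +0.894427

+√(4/5) ≈ +0.894427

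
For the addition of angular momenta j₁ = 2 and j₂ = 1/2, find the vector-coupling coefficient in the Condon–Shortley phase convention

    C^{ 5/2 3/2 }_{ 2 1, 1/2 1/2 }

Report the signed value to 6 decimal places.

√[6·0!4!1!/6! · 3!1!1!0!4!1!] = √(144/5)
  +(−1)^0/∏(0,0,1,1,3,0)! = 1/6  (running 1/6)
⟨..|..⟩ = √(144/5)·(1/6) = +0.894427

+√(4/5) ≈ +0.894427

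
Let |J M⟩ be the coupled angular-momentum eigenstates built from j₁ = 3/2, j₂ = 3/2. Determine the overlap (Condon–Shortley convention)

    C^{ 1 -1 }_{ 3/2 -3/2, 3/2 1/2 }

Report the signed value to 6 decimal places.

triangle: 2!·1!·1!/5! = 2/120
(j±m)!: 0!·3!·2!·1!·0!·2! = 24
prefactor² = (2J+1)·Δ·N² = 6/5
  k=2: +1/(2!·0!·1!·0!·0!·1!) = 1/2
Σ = 1/2  ⇒  CG² = 6/5·1/2² = 3/10
CG = +√(3/10) = +0.547723

+√(3/10) ≈ +0.547723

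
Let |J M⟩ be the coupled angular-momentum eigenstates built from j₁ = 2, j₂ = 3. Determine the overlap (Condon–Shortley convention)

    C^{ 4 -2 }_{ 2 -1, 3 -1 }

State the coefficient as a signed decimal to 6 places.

√[9·1!3!5!/10! · 1!3!2!4!2!6!] = √(5184/7)
  +(−1)^0/∏(0,1,3,2,0,3)! = 1/72  (running 1/72)
  +(−1)^1/∏(1,0,2,1,1,4)! = -1/48  (running -1/144)
⟨..|..⟩ = √(5184/7)·(-1/144) = -0.188982

−√(1/28) = -0.188982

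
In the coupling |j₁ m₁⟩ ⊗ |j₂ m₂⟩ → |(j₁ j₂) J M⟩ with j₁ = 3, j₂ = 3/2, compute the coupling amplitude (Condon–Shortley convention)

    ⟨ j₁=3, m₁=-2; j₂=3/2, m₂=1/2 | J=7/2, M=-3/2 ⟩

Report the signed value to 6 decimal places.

triangle: 1!×5!×2!/9! = 240/362880
(j±m)!: 1!×5!×2!×1!×2!×5! = 57600
prefactor² = (2J+1)×Δ×N² = 6400/21
  k=0: +1/(0!×1!×5!×2!×0!×0!) = 1/240
  k=1: −1/(1!×0!×4!×1!×1!×1!) = -1/24
Σ = -3/80  ⇒  CG² = 6400/21×(-3/80)² = 3/7
CG = −√(3/7) = -0.654654

-0.654654  (= −√(3/7))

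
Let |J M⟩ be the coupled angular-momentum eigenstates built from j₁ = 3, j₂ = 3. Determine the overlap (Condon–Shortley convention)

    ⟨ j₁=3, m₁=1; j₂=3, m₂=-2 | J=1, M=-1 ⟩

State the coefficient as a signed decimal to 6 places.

-0.422577  (= −√(5/28))

j₁+j₂−J=5  J+j₁−j₂=1  J−j₁+j₂=1  j₁+j₂+J+1=8
(j₁±m₁, j₂±m₂, J±M) = (4,2,1,5,0,2)
P² = 720/7
sum k=1..1:
  [1] −1/24 = -1/24
S = -1/24
C² = P²·S² = 5/28 ; C = -0.422577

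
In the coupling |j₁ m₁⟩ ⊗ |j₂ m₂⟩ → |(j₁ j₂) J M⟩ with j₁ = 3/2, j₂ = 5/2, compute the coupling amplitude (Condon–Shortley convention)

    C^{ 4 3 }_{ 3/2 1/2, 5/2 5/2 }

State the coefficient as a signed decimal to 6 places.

triangle: 0!·3!·5!/9! = 720/362880
(j±m)!: 2!·1!·5!·0!·7!·1! = 1209600
prefactor² = (2J+1)·Δ·N² = 21600
  k=0: +1/(0!·0!·1!·5!·2!·0!) = 1/240
Σ = 1/240  ⇒  CG² = 21600·1/240² = 3/8
CG = +√(3/8) = +0.612372

+0.612372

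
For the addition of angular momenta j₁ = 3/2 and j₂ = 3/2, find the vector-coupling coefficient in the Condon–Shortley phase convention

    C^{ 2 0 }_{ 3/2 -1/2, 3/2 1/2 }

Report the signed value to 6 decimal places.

−√(1/4) ≈ -0.500000

triangle: 1!·2!·2!/6! = 4/720
(j±m)!: 1!·2!·2!·1!·2!·2! = 16
prefactor² = (2J+1)·Δ·N² = 4/9
  k=0: +1/(0!·1!·2!·2!·0!·0!) = 1/4
  k=1: −1/(1!·0!·1!·1!·1!·1!) = -1
Σ = -3/4  ⇒  CG² = 4/9·(-3/4)² = 1/4
CG = −√(1/4) = -0.500000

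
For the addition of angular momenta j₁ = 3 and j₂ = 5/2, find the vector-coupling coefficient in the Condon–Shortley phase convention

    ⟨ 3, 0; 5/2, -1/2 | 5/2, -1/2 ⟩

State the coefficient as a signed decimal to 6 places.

−√(8/105) = -0.276026

j₁+j₂−J=3  J+j₁−j₂=3  J−j₁+j₂=2  j₁+j₂+J+1=9
(j₁±m₁, j₂±m₂, J±M) = (3,3,2,3,2,3)
P² = 216/35
sum k=0..2:
  [0] +1/72 = 1/72
  [1] −1/4 = -1/4
  [2] +1/8 = 1/8
S = -1/9
C² = P²·S² = 8/105 ; C = -0.276026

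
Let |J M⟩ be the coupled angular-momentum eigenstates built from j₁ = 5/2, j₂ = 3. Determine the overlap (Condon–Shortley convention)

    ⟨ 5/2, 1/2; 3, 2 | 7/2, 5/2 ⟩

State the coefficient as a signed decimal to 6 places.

j₁+j₂−J=2  J+j₁−j₂=3  J−j₁+j₂=4  j₁+j₂+J+1=10
(j₁±m₁, j₂±m₂, J±M) = (3,2,5,1,6,1)
P² = 4608/7
sum k=1..2:
  [1] −1/48 = -1/48
  [2] +1/72 = 1/72
S = -1/144
C² = P²·S² = 2/63 ; C = -0.178174

−√(2/63) ≈ -0.178174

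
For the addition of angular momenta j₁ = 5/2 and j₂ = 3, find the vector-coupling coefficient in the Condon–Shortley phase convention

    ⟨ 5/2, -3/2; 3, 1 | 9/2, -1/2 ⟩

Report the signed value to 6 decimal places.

−√(35/99) ≈ -0.594588

√[10·1!4!5!/11! · 1!4!4!2!4!5!] = √(184320/77)
  +(−1)^0/∏(0,1,4,4,0,1)! = 1/576  (running 1/576)
  +(−1)^1/∏(1,0,3,3,1,2)! = -1/72  (running -7/576)
⟨..|..⟩ = √(184320/77)·(-7/576) = -0.594588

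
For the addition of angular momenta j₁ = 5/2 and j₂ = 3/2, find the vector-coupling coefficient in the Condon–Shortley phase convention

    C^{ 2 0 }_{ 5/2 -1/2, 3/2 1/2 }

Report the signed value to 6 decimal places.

−√(1/14) = -0.267261

j₁+j₂−J=2  J+j₁−j₂=3  J−j₁+j₂=1  j₁+j₂+J+1=7
(j₁±m₁, j₂±m₂, J±M) = (2,3,2,1,2,2)
P² = 8/7
sum k=1..2:
  [1] −1/2 = -1/2
  [2] +1/4 = 1/4
S = -1/4
C² = P²·S² = 1/14 ; C = -0.267261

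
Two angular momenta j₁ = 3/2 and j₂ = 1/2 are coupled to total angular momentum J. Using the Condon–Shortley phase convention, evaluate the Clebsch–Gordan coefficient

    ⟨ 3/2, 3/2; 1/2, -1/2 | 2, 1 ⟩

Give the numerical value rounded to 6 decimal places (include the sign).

+√(1/4) ≈ +0.500000

j₁+j₂−J=0  J+j₁−j₂=3  J−j₁+j₂=1  j₁+j₂+J+1=5
(j₁±m₁, j₂±m₂, J±M) = (3,0,0,1,3,1)
P² = 9
sum k=0..0:
  [0] +1/6 = 1/6
S = 1/6
C² = P²·S² = 1/4 ; C = +0.500000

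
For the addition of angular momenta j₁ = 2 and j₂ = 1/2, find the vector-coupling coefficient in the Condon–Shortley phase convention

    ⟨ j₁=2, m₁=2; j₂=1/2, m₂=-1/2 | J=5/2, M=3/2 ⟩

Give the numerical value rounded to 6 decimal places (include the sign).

√[6·0!4!1!/6! · 4!0!0!1!4!1!] = √(576/5)
  +(−1)^0/∏(0,0,0,0,4,1)! = 1/24  (running 1/24)
⟨..|..⟩ = √(576/5)·(1/24) = +0.447214

+0.447214  (= +√(1/5))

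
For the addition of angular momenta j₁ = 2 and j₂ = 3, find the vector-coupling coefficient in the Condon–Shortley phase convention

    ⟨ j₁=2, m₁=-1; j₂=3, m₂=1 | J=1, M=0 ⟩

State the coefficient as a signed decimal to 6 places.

triangle: 4!*0!*2!/7! = 48/5040
(j±m)!: 1!*3!*4!*2!*1!*1! = 288
prefactor² = (2J+1)*Δ*N² = 288/35
  k=3: −1/(3!*1!*0!*1!*0!*1!) = -1/6
Σ = -1/6  ⇒  CG² = 288/35*(-1/6)² = 8/35
CG = −√(8/35) = -0.478091

−√(8/35) = -0.478091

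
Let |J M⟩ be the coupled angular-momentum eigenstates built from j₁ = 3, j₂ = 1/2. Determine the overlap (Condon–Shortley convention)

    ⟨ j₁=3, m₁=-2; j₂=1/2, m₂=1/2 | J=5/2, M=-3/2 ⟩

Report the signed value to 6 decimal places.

-0.845154

√[6·1!5!0!/7! · 1!5!1!0!1!4!] = √(2880/7)
  +(−1)^1/∏(1,0,4,0,1,0)! = -1/24  (running -1/24)
⟨..|..⟩ = √(2880/7)·(-1/24) = -0.845154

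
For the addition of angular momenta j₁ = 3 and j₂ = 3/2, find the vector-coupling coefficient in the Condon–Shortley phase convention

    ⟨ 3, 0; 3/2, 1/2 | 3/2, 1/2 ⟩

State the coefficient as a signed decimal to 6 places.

+√(9/35) = +0.507093

√[4·3!3!0!/7! · 3!3!2!1!2!1!] = √(144/35)
  +(−1)^2/∏(2,1,1,0,2,0)! = 1/4  (running 1/4)
⟨..|..⟩ = √(144/35)·(1/4) = +0.507093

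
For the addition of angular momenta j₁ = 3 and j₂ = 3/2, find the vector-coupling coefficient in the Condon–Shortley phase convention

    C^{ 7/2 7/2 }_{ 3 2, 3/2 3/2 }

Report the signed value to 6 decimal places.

-0.577350  (= −√(1/3))

triangle: 1!×5!×2!/9! = 240/362880
(j±m)!: 5!×1!×3!×0!×7!×0! = 3628800
prefactor² = (2J+1)×Δ×N² = 19200
  k=1: −1/(1!×0!×0!×2!×5!×0!) = -1/240
Σ = -1/240  ⇒  CG² = 19200×(-1/240)² = 1/3
CG = −√(1/3) = -0.577350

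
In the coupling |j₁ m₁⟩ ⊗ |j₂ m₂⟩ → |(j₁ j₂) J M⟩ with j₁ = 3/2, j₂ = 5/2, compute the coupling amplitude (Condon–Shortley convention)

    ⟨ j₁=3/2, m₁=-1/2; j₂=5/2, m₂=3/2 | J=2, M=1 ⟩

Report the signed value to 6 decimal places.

+0.154303

triangle: 2!·1!·3!/7! = 12/5040
(j±m)!: 1!·2!·4!·1!·3!·1! = 288
prefactor² = (2J+1)·Δ·N² = 24/7
  k=1: −1/(1!·1!·1!·3!·0!·0!) = -1/6
  k=2: +1/(2!·0!·0!·2!·1!·1!) = 1/4
Σ = 1/12  ⇒  CG² = 24/7·1/12² = 1/42
CG = +√(1/42) = +0.154303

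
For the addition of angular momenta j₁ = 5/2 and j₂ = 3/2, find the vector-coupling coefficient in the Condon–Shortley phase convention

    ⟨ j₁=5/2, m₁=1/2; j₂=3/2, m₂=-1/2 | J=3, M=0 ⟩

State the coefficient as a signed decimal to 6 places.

+0.447214  (= +√(1/5))

√[7·1!4!2!/8! · 3!2!1!2!3!3!] = √(36/5)
  +(−1)^0/∏(0,1,2,1,2,1)! = 1/4  (running 1/4)
  +(−1)^1/∏(1,0,1,0,3,2)! = -1/12  (running 1/6)
⟨..|..⟩ = √(36/5)·(1/6) = +0.447214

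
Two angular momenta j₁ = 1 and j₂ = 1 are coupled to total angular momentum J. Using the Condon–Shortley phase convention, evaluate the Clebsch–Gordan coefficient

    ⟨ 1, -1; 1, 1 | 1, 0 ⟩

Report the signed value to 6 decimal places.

j₁+j₂−J=1  J+j₁−j₂=1  J−j₁+j₂=1  j₁+j₂+J+1=4
(j₁±m₁, j₂±m₂, J±M) = (0,2,2,0,1,1)
P² = 1/2
sum k=1..1:
  [1] −1/1 = -1
S = -1
C² = P²·S² = 1/2 ; C = -0.707107

-0.707107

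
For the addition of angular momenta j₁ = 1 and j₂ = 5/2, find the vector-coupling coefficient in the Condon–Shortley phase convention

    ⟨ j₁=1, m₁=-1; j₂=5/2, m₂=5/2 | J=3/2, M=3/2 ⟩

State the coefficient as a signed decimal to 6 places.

√[4·2!0!3!/6! · 0!2!5!0!3!0!] = √(96)
  +(−1)^2/∏(2,0,0,3,0,0)! = 1/12  (running 1/12)
⟨..|..⟩ = √(96)·(1/12) = +0.816497

+0.816497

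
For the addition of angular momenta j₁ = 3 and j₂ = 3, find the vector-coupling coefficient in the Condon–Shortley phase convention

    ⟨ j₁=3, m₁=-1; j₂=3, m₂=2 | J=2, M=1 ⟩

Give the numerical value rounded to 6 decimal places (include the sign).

−√(5/28) = -0.422577

j₁+j₂−J=4  J+j₁−j₂=2  J−j₁+j₂=2  j₁+j₂+J+1=9
(j₁±m₁, j₂±m₂, J±M) = (2,4,5,1,3,1)
P² = 320/7
sum k=3..4:
  [3] −1/12 = -1/12
  [4] +1/48 = 1/48
S = -1/16
C² = P²·S² = 5/28 ; C = -0.422577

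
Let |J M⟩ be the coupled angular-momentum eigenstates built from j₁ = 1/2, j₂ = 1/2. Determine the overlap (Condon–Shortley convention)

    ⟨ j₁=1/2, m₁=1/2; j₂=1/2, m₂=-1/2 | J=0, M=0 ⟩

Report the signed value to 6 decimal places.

+0.707107  (= +√(1/2))

triangle: 1!·0!·0!/2! = 1/2
(j±m)!: 1!·0!·0!·1!·0!·0! = 1
prefactor² = (2J+1)·Δ·N² = 1/2
  k=0: +1/(0!·1!·0!·0!·0!·0!) = 1
Σ = 1  ⇒  CG² = 1/2·1² = 1/2
CG = +√(1/2) = +0.707107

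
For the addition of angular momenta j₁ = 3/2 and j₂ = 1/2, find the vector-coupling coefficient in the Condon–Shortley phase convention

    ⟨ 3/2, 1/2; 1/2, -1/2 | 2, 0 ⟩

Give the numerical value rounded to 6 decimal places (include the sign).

j₁+j₂−J=0  J+j₁−j₂=3  J−j₁+j₂=1  j₁+j₂+J+1=5
(j₁±m₁, j₂±m₂, J±M) = (2,1,0,1,2,2)
P² = 2
sum k=0..0:
  [0] +1/2 = 1/2
S = 1/2
C² = P²·S² = 1/2 ; C = +0.707107

+0.707107  (= +√(1/2))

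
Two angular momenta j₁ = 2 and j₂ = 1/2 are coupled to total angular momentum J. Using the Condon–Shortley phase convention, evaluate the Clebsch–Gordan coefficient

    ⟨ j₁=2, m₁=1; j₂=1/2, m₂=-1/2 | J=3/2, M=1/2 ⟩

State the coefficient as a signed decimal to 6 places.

+0.774597

j₁+j₂−J=1  J+j₁−j₂=3  J−j₁+j₂=0  j₁+j₂+J+1=5
(j₁±m₁, j₂±m₂, J±M) = (3,1,0,1,2,1)
P² = 12/5
sum k=0..0:
  [0] +1/2 = 1/2
S = 1/2
C² = P²·S² = 3/5 ; C = +0.774597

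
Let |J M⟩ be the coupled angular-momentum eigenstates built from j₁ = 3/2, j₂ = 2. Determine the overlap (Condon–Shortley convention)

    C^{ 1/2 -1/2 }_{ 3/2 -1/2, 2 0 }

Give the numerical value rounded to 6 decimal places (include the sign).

√[2·3!0!1!/5! · 1!2!2!2!0!1!] = √(4/5)
  +(−1)^2/∏(2,1,0,0,0,1)! = 1/2  (running 1/2)
⟨..|..⟩ = √(4/5)·(1/2) = +0.447214

+0.447214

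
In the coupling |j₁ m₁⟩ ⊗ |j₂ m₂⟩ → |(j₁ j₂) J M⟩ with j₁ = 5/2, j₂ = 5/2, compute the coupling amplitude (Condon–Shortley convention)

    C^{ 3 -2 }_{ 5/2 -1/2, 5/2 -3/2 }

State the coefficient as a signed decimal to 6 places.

j₁+j₂−J=2  J+j₁−j₂=3  J−j₁+j₂=3  j₁+j₂+J+1=9
(j₁±m₁, j₂±m₂, J±M) = (2,3,1,4,1,5)
P² = 48
sum k=0..1:
  [0] +1/24 = 1/24
  [1] −1/12 = -1/12
S = -1/24
C² = P²·S² = 1/12 ; C = -0.288675

-0.288675  (= −√(1/12))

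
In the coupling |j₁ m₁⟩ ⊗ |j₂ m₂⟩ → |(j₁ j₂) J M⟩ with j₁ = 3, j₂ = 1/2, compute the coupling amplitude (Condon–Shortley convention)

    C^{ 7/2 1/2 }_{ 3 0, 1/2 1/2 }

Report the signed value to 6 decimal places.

j₁+j₂−J=0  J+j₁−j₂=6  J−j₁+j₂=1  j₁+j₂+J+1=8
(j₁±m₁, j₂±m₂, J±M) = (3,3,1,0,4,3)
P² = 5184/7
sum k=0..0:
  [0] +1/36 = 1/36
S = 1/36
C² = P²·S² = 4/7 ; C = +0.755929

+√(4/7) = +0.755929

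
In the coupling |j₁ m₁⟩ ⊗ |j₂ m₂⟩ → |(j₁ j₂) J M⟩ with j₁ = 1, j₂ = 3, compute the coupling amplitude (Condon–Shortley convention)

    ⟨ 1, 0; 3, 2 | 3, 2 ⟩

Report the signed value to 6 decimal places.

triangle: 1!·1!·5!/8! = 120/40320
(j±m)!: 1!·1!·5!·1!·5!·1! = 14400
prefactor² = (2J+1)·Δ·N² = 300
  k=0: +1/(0!·1!·1!·5!·0!·0!) = 1/120
  k=1: −1/(1!·0!·0!·4!·1!·1!) = -1/24
Σ = -1/30  ⇒  CG² = 300·(-1/30)² = 1/3
CG = −√(1/3) = -0.577350

−√(1/3) ≈ -0.577350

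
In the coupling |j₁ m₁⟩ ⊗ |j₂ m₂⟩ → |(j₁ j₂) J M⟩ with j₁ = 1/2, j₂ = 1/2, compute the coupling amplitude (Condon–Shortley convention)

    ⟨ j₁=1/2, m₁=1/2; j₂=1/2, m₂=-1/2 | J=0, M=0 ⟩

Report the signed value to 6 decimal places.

+0.707107  (= +√(1/2))

√[1·1!0!0!/2! · 1!0!0!1!0!0!] = √(1/2)
  +(−1)^0/∏(0,1,0,0,0,0)! = 1  (running 1)
⟨..|..⟩ = √(1/2)·(1) = +0.707107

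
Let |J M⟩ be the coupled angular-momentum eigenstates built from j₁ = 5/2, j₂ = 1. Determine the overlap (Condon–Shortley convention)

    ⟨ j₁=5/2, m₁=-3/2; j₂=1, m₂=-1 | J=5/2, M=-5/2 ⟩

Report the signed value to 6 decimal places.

+0.534522

j₁+j₂−J=1  J+j₁−j₂=4  J−j₁+j₂=1  j₁+j₂+J+1=7
(j₁±m₁, j₂±m₂, J±M) = (1,4,0,2,0,5)
P² = 1152/7
sum k=0..0:
  [0] +1/24 = 1/24
S = 1/24
C² = P²·S² = 2/7 ; C = +0.534522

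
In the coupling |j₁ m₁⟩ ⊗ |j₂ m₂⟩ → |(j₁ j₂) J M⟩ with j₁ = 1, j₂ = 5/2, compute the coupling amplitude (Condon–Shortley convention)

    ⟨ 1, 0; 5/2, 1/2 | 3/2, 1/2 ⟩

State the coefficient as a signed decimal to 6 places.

j₁+j₂−J=2  J+j₁−j₂=0  J−j₁+j₂=3  j₁+j₂+J+1=6
(j₁±m₁, j₂±m₂, J±M) = (1,1,3,2,2,1)
P² = 8/5
sum k=1..1:
  [1] −1/2 = -1/2
S = -1/2
C² = P²·S² = 2/5 ; C = -0.632456

-0.632456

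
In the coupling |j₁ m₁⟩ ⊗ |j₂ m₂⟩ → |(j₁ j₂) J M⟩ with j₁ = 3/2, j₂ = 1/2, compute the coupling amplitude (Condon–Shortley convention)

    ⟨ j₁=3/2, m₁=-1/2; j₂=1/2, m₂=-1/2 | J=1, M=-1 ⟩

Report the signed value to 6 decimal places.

triangle: 1!*2!*0!/4! = 2/24
(j±m)!: 1!*2!*0!*1!*0!*2! = 4
prefactor² = (2J+1)*Δ*N² = 1
  k=0: +1/(0!*1!*2!*0!*0!*0!) = 1/2
Σ = 1/2  ⇒  CG² = 1*1/2² = 1/4
CG = +√(1/4) = +0.500000

+0.500000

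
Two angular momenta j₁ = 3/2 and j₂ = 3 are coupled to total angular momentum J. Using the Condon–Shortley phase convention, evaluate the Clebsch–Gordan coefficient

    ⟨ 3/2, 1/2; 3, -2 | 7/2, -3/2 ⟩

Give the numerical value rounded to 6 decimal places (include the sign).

triangle: 1!×2!×5!/9! = 240/362880
(j±m)!: 2!×1!×1!×5!×2!×5! = 57600
prefactor² = (2J+1)×Δ×N² = 6400/21
  k=0: +1/(0!×1!×1!×1!×1!×4!) = 1/24
  k=1: −1/(1!×0!×0!×0!×2!×5!) = -1/240
Σ = 3/80  ⇒  CG² = 6400/21×3/80² = 3/7
CG = +√(3/7) = +0.654654

+√(3/7) = +0.654654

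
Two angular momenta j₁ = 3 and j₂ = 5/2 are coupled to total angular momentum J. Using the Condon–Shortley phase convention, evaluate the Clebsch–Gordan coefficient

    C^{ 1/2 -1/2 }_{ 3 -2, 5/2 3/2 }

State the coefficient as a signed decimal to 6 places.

+√(5/21) ≈ +0.487950

j₁+j₂−J=5  J+j₁−j₂=1  J−j₁+j₂=0  j₁+j₂+J+1=7
(j₁±m₁, j₂±m₂, J±M) = (1,5,4,1,0,1)
P² = 960/7
sum k=4..4:
  [4] +1/24 = 1/24
S = 1/24
C² = P²·S² = 5/21 ; C = +0.487950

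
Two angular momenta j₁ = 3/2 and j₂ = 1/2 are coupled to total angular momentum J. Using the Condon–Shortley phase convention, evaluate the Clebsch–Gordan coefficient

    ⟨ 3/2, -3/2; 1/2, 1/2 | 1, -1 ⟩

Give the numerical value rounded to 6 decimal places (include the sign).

−√(3/4) ≈ -0.866025

√[3·1!2!0!/4! · 0!3!1!0!0!2!] = √(3)
  +(−1)^1/∏(1,0,2,0,0,0)! = -1/2  (running -1/2)
⟨..|..⟩ = √(3)·(-1/2) = -0.866025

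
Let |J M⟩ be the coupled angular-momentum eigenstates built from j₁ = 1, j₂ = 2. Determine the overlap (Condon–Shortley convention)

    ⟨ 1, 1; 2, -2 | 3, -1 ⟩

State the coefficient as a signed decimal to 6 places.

+√(1/15) = +0.258199

√[7·0!2!4!/7! · 2!0!0!4!2!4!] = √(768/5)
  +(−1)^0/∏(0,0,0,0,2,4)! = 1/48  (running 1/48)
⟨..|..⟩ = √(768/5)·(1/48) = +0.258199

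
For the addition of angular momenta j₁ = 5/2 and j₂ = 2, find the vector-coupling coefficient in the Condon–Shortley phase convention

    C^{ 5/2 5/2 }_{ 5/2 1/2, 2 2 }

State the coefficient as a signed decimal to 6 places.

+0.462910  (= +√(3/14))

triangle: 2!*3!*2!/8! = 24/40320
(j±m)!: 3!*2!*4!*0!*5!*0! = 34560
prefactor² = (2J+1)*Δ*N² = 864/7
  k=2: +1/(2!*0!*0!*2!*3!*0!) = 1/24
Σ = 1/24  ⇒  CG² = 864/7*1/24² = 3/14
CG = +√(3/14) = +0.462910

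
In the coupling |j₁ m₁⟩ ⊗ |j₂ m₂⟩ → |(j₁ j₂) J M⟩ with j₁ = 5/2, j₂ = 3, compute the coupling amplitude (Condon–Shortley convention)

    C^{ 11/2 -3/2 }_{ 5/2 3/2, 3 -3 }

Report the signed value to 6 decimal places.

√[12·0!5!6!/12! · 4!1!0!6!4!7!] = √(49766400/11)
  +(−1)^0/∏(0,0,1,0,4,6)! = 1/17280  (running 1/17280)
⟨..|..⟩ = √(49766400/11)·(1/17280) = +0.123091

+0.123091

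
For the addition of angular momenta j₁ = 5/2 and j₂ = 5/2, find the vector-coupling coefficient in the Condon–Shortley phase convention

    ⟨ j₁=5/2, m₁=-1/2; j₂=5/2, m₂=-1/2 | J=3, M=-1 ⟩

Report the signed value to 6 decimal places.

√[7·2!3!3!/9! · 2!3!2!3!2!4!] = √(48/5)
  +(−1)^0/∏(0,2,3,2,0,1)! = 1/24  (running 1/24)
  +(−1)^1/∏(1,1,2,1,1,2)! = -1/4  (running -5/24)
  +(−1)^2/∏(2,0,1,0,2,3)! = 1/24  (running -1/6)
⟨..|..⟩ = √(48/5)·(-1/6) = -0.516398

-0.516398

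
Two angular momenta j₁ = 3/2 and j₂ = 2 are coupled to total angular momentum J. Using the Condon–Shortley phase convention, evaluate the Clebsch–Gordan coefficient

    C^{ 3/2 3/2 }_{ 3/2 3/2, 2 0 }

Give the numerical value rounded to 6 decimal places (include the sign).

j₁+j₂−J=2  J+j₁−j₂=1  J−j₁+j₂=2  j₁+j₂+J+1=6
(j₁±m₁, j₂±m₂, J±M) = (3,0,2,2,3,0)
P² = 16/5
sum k=0..0:
  [0] +1/4 = 1/4
S = 1/4
C² = P²·S² = 1/5 ; C = +0.447214

+√(1/5) ≈ +0.447214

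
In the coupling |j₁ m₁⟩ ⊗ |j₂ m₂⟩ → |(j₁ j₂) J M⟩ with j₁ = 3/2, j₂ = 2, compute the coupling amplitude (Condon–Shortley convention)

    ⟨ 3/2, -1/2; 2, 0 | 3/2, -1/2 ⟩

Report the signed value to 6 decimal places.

j₁+j₂−J=2  J+j₁−j₂=1  J−j₁+j₂=2  j₁+j₂+J+1=6
(j₁±m₁, j₂±m₂, J±M) = (1,2,2,2,1,2)
P² = 16/45
sum k=1..2:
  [1] −1/1 = -1
  [2] +1/4 = 1/4
S = -3/4
C² = P²·S² = 1/5 ; C = -0.447214

-0.447214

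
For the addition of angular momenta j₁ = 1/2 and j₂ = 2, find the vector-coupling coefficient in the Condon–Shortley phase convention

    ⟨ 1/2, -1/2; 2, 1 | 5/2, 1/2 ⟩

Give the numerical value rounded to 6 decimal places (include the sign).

√[6·0!1!4!/6! · 0!1!3!1!3!2!] = √(72/5)
  +(−1)^0/∏(0,0,1,3,0,1)! = 1/6  (running 1/6)
⟨..|..⟩ = √(72/5)·(1/6) = +0.632456

+√(2/5) = +0.632456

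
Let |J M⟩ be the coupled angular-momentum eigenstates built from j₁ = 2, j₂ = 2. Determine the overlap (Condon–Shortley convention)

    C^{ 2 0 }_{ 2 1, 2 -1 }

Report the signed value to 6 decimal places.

+√(1/14) = +0.267261

√[5·2!2!2!/7! · 3!1!1!3!2!2!] = √(8/7)
  +(−1)^0/∏(0,2,1,1,1,1)! = 1/2  (running 1/2)
  +(−1)^1/∏(1,1,0,0,2,2)! = -1/4  (running 1/4)
⟨..|..⟩ = √(8/7)·(1/4) = +0.267261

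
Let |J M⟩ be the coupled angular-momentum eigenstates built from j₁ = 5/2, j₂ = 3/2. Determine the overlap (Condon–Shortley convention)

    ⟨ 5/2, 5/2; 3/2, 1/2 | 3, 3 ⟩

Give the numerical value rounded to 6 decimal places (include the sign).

√[7·1!4!2!/8! · 5!0!2!1!6!0!] = √(1440)
  +(−1)^0/∏(0,1,0,2,4,0)! = 1/48  (running 1/48)
⟨..|..⟩ = √(1440)·(1/48) = +0.790569

+0.790569  (= +√(5/8))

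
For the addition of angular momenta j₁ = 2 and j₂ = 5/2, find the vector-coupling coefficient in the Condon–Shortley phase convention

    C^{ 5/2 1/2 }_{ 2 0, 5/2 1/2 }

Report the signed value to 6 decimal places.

j₁+j₂−J=2  J+j₁−j₂=2  J−j₁+j₂=3  j₁+j₂+J+1=8
(j₁±m₁, j₂±m₂, J±M) = (2,2,3,2,3,2)
P² = 72/35
sum k=0..2:
  [0] +1/24 = 1/24
  [1] −1/2 = -1/2
  [2] +1/8 = 1/8
S = -1/3
C² = P²·S² = 8/35 ; C = -0.478091

-0.478091  (= −√(8/35))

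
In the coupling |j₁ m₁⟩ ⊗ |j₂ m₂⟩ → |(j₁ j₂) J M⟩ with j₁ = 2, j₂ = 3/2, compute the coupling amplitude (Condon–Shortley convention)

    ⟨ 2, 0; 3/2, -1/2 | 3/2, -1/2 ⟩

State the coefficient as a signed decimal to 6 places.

j₁+j₂−J=2  J+j₁−j₂=2  J−j₁+j₂=1  j₁+j₂+J+1=6
(j₁±m₁, j₂±m₂, J±M) = (2,2,1,2,1,2)
P² = 16/45
sum k=0..1:
  [0] +1/4 = 1/4
  [1] −1/1 = -1
S = -3/4
C² = P²·S² = 1/5 ; C = -0.447214

-0.447214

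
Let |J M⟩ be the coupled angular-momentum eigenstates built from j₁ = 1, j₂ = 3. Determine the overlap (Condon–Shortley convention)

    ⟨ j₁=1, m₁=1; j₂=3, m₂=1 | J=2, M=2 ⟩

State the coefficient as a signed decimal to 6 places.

+0.218218  (= +√(1/21))

√[5·2!0!4!/7! · 2!0!4!2!4!0!] = √(768/7)
  +(−1)^0/∏(0,2,0,4,0,0)! = 1/48  (running 1/48)
⟨..|..⟩ = √(768/7)·(1/48) = +0.218218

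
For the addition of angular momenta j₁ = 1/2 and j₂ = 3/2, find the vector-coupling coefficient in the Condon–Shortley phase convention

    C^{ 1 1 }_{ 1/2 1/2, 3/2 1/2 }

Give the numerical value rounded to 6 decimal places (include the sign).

+√(1/4) = +0.500000

√[3·1!0!2!/4! · 1!0!2!1!2!0!] = √(1)
  +(−1)^0/∏(0,1,0,2,0,0)! = 1/2  (running 1/2)
⟨..|..⟩ = √(1)·(1/2) = +0.500000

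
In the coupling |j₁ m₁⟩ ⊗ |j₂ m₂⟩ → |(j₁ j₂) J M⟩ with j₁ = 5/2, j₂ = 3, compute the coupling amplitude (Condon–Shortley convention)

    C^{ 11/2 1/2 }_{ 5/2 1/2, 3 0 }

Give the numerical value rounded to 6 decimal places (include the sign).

√[12·0!5!6!/12! · 3!2!3!3!6!5!] = √(6220800/77)
  +(−1)^0/∏(0,0,2,3,3,3)! = 1/432  (running 1/432)
⟨..|..⟩ = √(6220800/77)·(1/432) = +0.657952

+√(100/231) = +0.657952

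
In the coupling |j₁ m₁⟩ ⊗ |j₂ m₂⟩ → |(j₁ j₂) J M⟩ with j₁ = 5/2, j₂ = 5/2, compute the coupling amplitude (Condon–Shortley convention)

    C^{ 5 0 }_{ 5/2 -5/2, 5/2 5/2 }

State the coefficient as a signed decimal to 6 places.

+0.062994

j₁+j₂−J=0  J+j₁−j₂=5  J−j₁+j₂=5  j₁+j₂+J+1=11
(j₁±m₁, j₂±m₂, J±M) = (0,5,5,0,5,5)
P² = 5760000/7
sum k=0..0:
  [0] +1/14400 = 1/14400
S = 1/14400
C² = P²·S² = 1/252 ; C = +0.062994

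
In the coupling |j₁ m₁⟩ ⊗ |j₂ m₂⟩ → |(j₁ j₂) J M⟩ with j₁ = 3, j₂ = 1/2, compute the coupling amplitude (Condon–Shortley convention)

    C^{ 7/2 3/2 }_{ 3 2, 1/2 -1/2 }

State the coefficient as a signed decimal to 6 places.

+0.534522

j₁+j₂−J=0  J+j₁−j₂=6  J−j₁+j₂=1  j₁+j₂+J+1=8
(j₁±m₁, j₂±m₂, J±M) = (5,1,0,1,5,2)
P² = 28800/7
sum k=0..0:
  [0] +1/120 = 1/120
S = 1/120
C² = P²·S² = 2/7 ; C = +0.534522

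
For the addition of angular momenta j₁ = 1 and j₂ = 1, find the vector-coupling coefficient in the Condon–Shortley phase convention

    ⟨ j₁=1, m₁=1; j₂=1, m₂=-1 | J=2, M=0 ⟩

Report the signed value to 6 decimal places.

+√(1/6) = +0.408248

j₁+j₂−J=0  J+j₁−j₂=2  J−j₁+j₂=2  j₁+j₂+J+1=5
(j₁±m₁, j₂±m₂, J±M) = (2,0,0,2,2,2)
P² = 8/3
sum k=0..0:
  [0] +1/4 = 1/4
S = 1/4
C² = P²·S² = 1/6 ; C = +0.408248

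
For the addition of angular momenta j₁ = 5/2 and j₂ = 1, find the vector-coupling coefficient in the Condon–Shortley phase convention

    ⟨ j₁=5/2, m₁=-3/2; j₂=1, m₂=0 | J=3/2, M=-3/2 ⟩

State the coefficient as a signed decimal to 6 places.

-0.516398

triangle: 2!×3!×0!/6! = 12/720
(j±m)!: 1!×4!×1!×1!×0!×3! = 144
prefactor² = (2J+1)×Δ×N² = 48/5
  k=1: −1/(1!×1!×3!×0!×0!×0!) = -1/6
Σ = -1/6  ⇒  CG² = 48/5×(-1/6)² = 4/15
CG = −√(4/15) = -0.516398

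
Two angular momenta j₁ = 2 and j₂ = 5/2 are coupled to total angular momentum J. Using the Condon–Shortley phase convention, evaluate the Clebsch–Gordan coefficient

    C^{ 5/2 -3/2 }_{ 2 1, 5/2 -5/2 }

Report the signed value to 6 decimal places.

√[6·2!2!3!/8! · 3!1!0!5!1!4!] = √(432/7)
  +(−1)^0/∏(0,2,1,0,1,3)! = 1/12  (running 1/12)
⟨..|..⟩ = √(432/7)·(1/12) = +0.654654

+√(3/7) = +0.654654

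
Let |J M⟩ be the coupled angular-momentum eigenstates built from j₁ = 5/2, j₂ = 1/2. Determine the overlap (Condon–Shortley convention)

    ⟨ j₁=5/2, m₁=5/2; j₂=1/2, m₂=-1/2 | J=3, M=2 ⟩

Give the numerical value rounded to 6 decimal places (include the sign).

+0.408248

j₁+j₂−J=0  J+j₁−j₂=5  J−j₁+j₂=1  j₁+j₂+J+1=7
(j₁±m₁, j₂±m₂, J±M) = (5,0,0,1,5,1)
P² = 2400
sum k=0..0:
  [0] +1/120 = 1/120
S = 1/120
C² = P²·S² = 1/6 ; C = +0.408248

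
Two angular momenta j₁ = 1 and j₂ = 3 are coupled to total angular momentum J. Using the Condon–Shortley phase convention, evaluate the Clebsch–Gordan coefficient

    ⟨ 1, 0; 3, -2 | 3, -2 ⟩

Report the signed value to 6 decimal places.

triangle: 1!·1!·5!/8! = 120/40320
(j±m)!: 1!·1!·1!·5!·1!·5! = 14400
prefactor² = (2J+1)·Δ·N² = 300
  k=0: +1/(0!·1!·1!·1!·0!·4!) = 1/24
  k=1: −1/(1!·0!·0!·0!·1!·5!) = -1/120
Σ = 1/30  ⇒  CG² = 300·1/30² = 1/3
CG = +√(1/3) = +0.577350

+0.577350  (= +√(1/3))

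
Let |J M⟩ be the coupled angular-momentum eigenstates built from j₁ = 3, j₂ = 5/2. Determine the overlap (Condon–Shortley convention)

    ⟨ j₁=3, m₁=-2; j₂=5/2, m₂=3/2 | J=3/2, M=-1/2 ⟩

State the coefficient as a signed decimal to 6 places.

−√(1/21) ≈ -0.218218

j₁+j₂−J=4  J+j₁−j₂=2  J−j₁+j₂=1  j₁+j₂+J+1=8
(j₁±m₁, j₂±m₂, J±M) = (1,5,4,1,1,2)
P² = 192/7
sum k=3..4:
  [3] −1/12 = -1/12
  [4] +1/24 = 1/24
S = -1/24
C² = P²·S² = 1/21 ; C = -0.218218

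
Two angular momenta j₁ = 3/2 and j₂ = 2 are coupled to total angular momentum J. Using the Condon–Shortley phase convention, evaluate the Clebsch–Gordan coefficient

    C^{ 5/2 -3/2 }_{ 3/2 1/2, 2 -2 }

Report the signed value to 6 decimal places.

√[6·1!2!3!/7! · 2!1!0!4!1!4!] = √(576/35)
  +(−1)^0/∏(0,1,1,0,1,3)! = 1/6  (running 1/6)
⟨..|..⟩ = √(576/35)·(1/6) = +0.676123

+√(16/35) ≈ +0.676123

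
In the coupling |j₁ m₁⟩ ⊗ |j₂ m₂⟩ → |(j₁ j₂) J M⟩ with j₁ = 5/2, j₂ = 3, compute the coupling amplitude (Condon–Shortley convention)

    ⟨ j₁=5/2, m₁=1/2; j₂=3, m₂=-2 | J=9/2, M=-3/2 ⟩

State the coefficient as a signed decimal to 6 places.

√[10·1!4!5!/11! · 3!2!1!5!3!6!] = √(345600/77)
  +(−1)^0/∏(0,1,2,1,2,4)! = 1/96  (running 1/96)
  +(−1)^1/∏(1,0,1,0,3,5)! = -1/720  (running 13/1440)
⟨..|..⟩ = √(345600/77)·(13/1440) = +0.604815

+0.604815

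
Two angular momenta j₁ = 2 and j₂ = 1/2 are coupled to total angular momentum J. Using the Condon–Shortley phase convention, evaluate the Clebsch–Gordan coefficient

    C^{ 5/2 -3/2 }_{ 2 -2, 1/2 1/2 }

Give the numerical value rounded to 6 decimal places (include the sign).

+0.447214  (= +√(1/5))

triangle: 0!×4!×1!/6! = 24/720
(j±m)!: 0!×4!×1!×0!×1!×4! = 576
prefactor² = (2J+1)×Δ×N² = 576/5
  k=0: +1/(0!×0!×4!×1!×0!×0!) = 1/24
Σ = 1/24  ⇒  CG² = 576/5×1/24² = 1/5
CG = +√(1/5) = +0.447214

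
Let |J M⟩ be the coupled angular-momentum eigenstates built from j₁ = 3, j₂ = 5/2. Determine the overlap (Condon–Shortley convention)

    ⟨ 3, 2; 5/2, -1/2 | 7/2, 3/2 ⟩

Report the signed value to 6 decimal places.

triangle: 2!·4!·3!/10! = 288/3628800
(j±m)!: 5!·1!·2!·3!·5!·2! = 345600
prefactor² = (2J+1)·Δ·N² = 1536/7
  k=0: +1/(0!·2!·1!·2!·3!·1!) = 1/24
  k=1: −1/(1!·1!·0!·1!·4!·2!) = -1/48
Σ = 1/48  ⇒  CG² = 1536/7·1/48² = 2/21
CG = +√(2/21) = +0.308607

+√(2/21) ≈ +0.308607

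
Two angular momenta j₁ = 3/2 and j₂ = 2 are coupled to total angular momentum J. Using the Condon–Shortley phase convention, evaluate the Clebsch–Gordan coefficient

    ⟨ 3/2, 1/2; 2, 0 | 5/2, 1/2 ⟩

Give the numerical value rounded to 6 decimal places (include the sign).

+√(3/35) = +0.292770

√[6·1!2!3!/7! · 2!1!2!2!3!2!] = √(48/35)
  +(−1)^0/∏(0,1,1,2,1,1)! = 1/2  (running 1/2)
  +(−1)^1/∏(1,0,0,1,2,2)! = -1/4  (running 1/4)
⟨..|..⟩ = √(48/35)·(1/4) = +0.292770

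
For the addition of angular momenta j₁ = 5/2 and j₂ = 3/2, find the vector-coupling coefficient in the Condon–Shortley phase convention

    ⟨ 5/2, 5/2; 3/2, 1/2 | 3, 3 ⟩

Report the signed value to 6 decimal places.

+0.790569

j₁+j₂−J=1  J+j₁−j₂=4  J−j₁+j₂=2  j₁+j₂+J+1=8
(j₁±m₁, j₂±m₂, J±M) = (5,0,2,1,6,0)
P² = 1440
sum k=0..0:
  [0] +1/48 = 1/48
S = 1/48
C² = P²·S² = 5/8 ; C = +0.790569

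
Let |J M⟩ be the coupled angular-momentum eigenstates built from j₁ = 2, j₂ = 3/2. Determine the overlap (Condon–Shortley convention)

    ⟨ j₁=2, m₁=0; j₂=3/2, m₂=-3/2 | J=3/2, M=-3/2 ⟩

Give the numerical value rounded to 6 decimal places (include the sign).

√[4·2!2!1!/6! · 2!2!0!3!0!3!] = √(16/5)
  +(−1)^0/∏(0,2,2,0,0,1)! = 1/4  (running 1/4)
⟨..|..⟩ = √(16/5)·(1/4) = +0.447214

+0.447214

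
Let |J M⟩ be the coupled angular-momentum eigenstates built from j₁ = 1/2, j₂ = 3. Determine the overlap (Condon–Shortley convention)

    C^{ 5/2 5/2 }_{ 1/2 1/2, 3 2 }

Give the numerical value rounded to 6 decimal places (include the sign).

+0.377964

triangle: 1!×0!×5!/7! = 120/5040
(j±m)!: 1!×0!×5!×1!×5!×0! = 14400
prefactor² = (2J+1)×Δ×N² = 14400/7
  k=0: +1/(0!×1!×0!×5!×0!×0!) = 1/120
Σ = 1/120  ⇒  CG² = 14400/7×1/120² = 1/7
CG = +√(1/7) = +0.377964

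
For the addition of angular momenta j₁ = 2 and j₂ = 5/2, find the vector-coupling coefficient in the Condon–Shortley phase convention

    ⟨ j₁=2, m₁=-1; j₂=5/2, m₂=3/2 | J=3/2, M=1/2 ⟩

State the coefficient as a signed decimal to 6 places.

+0.138013

√[4·3!1!2!/7! · 1!3!4!1!2!1!] = √(96/35)
  +(−1)^2/∏(2,1,1,2,0,0)! = 1/4  (running 1/4)
  +(−1)^3/∏(3,0,0,1,1,1)! = -1/6  (running 1/12)
⟨..|..⟩ = √(96/35)·(1/12) = +0.138013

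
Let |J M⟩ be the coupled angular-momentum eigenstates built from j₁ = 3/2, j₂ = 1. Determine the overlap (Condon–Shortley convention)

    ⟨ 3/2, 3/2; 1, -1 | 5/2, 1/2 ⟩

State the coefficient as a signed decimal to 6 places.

+√(1/10) ≈ +0.316228

√[6·0!3!2!/6! · 3!0!0!2!3!2!] = √(72/5)
  +(−1)^0/∏(0,0,0,0,3,2)! = 1/12  (running 1/12)
⟨..|..⟩ = √(72/5)·(1/12) = +0.316228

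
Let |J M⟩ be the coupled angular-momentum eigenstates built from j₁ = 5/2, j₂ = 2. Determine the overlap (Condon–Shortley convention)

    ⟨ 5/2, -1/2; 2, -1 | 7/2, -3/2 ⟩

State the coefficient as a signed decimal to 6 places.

+0.308607

triangle: 1!×4!×3!/9! = 144/362880
(j±m)!: 2!×3!×1!×3!×2!×5! = 17280
prefactor² = (2J+1)×Δ×N² = 384/7
  k=0: +1/(0!×1!×3!×1!×1!×2!) = 1/12
  k=1: −1/(1!×0!×2!×0!×2!×3!) = -1/24
Σ = 1/24  ⇒  CG² = 384/7×1/24² = 2/21
CG = +√(2/21) = +0.308607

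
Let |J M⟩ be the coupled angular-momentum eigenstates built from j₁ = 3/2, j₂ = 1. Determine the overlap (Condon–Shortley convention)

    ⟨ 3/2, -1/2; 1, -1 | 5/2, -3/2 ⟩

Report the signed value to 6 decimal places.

triangle: 0!·3!·2!/6! = 12/720
(j±m)!: 1!·2!·0!·2!·1!·4! = 96
prefactor² = (2J+1)·Δ·N² = 48/5
  k=0: +1/(0!·0!·2!·0!·1!·2!) = 1/4
Σ = 1/4  ⇒  CG² = 48/5·1/4² = 3/5
CG = +√(3/5) = +0.774597

+0.774597  (= +√(3/5))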